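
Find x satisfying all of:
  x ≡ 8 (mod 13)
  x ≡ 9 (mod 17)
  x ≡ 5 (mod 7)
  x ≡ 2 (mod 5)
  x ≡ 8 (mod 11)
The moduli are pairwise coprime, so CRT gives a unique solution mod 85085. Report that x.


Product of moduli M = 13 · 17 · 7 · 5 · 11 = 85085.
Merge one congruence at a time:
  Start: x ≡ 8 (mod 13).
  Combine with x ≡ 9 (mod 17); new modulus lcm = 221.
    Write x = 8 + 13·t and substitute into x ≡ 9 (mod 17): 13·t ≡ 9 − 8 = 1 (mod 17).
    The inverse of 13 mod 17 is 4 (since 13·4 = 52 = 3·17 + 1), so t ≡ 4·1 = 4 ≡ 4 (mod 17).
    Then x = 8 + 13·4 = 60, valid modulo lcm(13, 17) = 221: x ≡ 60 (mod 221).
  Combine with x ≡ 5 (mod 7); new modulus lcm = 1547.
    Write x = 60 + 221·t and substitute into x ≡ 5 (mod 7): 221·t ≡ 5 − 60 = -55 (mod 7).
    Reduce coefficients mod 7: 4·t ≡ 1 (mod 7).
    The inverse of 4 mod 7 is 2 (since 4·2 = 8 = 1·7 + 1), so t ≡ 2·1 = 2 ≡ 2 (mod 7).
    Then x = 60 + 221·2 = 502, valid modulo lcm(221, 7) = 1547: x ≡ 502 (mod 1547).
  Combine with x ≡ 2 (mod 5); new modulus lcm = 7735.
    Write x = 502 + 1547·t and substitute into x ≡ 2 (mod 5): 1547·t ≡ 2 − 502 = -500 (mod 5).
    Reduce coefficients mod 5: 2·t ≡ 0 (mod 5).
    The inverse of 2 mod 5 is 3 (since 2·3 = 6 = 1·5 + 1), so t ≡ 3·0 = 0 ≡ 0 (mod 5).
    Then x = 502 + 1547·0 = 502, valid modulo lcm(1547, 5) = 7735: x ≡ 502 (mod 7735).
  Combine with x ≡ 8 (mod 11); new modulus lcm = 85085.
    Write x = 502 + 7735·t and substitute into x ≡ 8 (mod 11): 7735·t ≡ 8 − 502 = -494 (mod 11).
    Reduce coefficients mod 11: 2·t ≡ 1 (mod 11).
    The inverse of 2 mod 11 is 6 (since 2·6 = 12 = 1·11 + 1), so t ≡ 6·1 = 6 ≡ 6 (mod 11).
    Then x = 502 + 7735·6 = 46912, valid modulo lcm(7735, 11) = 85085: x ≡ 46912 (mod 85085).
Verify against each original: 46912 mod 13 = 8, 46912 mod 17 = 9, 46912 mod 7 = 5, 46912 mod 5 = 2, 46912 mod 11 = 8.

x ≡ 46912 (mod 85085).


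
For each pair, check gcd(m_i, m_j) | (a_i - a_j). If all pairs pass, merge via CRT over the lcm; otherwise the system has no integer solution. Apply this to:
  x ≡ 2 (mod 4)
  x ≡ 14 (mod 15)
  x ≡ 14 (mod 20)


Moduli 4, 15, 20 are not pairwise coprime, so CRT works modulo lcm(m_i) when all pairwise compatibility conditions hold.
Pairwise compatibility: gcd(m_i, m_j) must divide a_i - a_j for every pair.
Merge one congruence at a time:
  Start: x ≡ 2 (mod 4).
  Combine with x ≡ 14 (mod 15): gcd(4, 15) = 1; 14 - 2 = 12, which IS divisible by 1, so compatible.
    Write x = 2 + 4·t and substitute into x ≡ 14 (mod 15): 4·t ≡ 14 − 2 = 12 (mod 15).
    The inverse of 4 mod 15 is 4 (since 4·4 = 16 = 1·15 + 1), so t ≡ 4·12 = 48 ≡ 3 (mod 15).
    Then x = 2 + 4·3 = 14, valid modulo lcm(4, 15) = 60: x ≡ 14 (mod 60).
  Combine with x ≡ 14 (mod 20): gcd(60, 20) = 20; 14 - 14 = 0, which IS divisible by 20, so compatible.
    Write x = 14 + 60·t and substitute into x ≡ 14 (mod 20): 60·t ≡ 14 − 14 = 0 (mod 20).
    Divide the congruence (and modulus) by g = 20: 3·t ≡ 0 (mod 1).
    Modulo 1 every t works; take t = 0.
    Then x = 14 + 60·0 = 14, valid modulo lcm(60, 20) = 60: x ≡ 14 (mod 60).
Verify: 14 mod 4 = 2, 14 mod 15 = 14, 14 mod 20 = 14.

x ≡ 14 (mod 60).


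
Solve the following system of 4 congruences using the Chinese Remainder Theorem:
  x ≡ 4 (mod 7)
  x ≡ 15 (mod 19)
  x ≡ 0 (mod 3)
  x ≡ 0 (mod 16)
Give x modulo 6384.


Product of moduli M = 7 · 19 · 3 · 16 = 6384.
Merge one congruence at a time:
  Start: x ≡ 4 (mod 7).
  Combine with x ≡ 15 (mod 19); new modulus lcm = 133.
    Write x = 4 + 7·t and substitute into x ≡ 15 (mod 19): 7·t ≡ 15 − 4 = 11 (mod 19).
    The inverse of 7 mod 19 is 11 (since 7·11 = 77 = 4·19 + 1), so t ≡ 11·11 = 121 ≡ 7 (mod 19).
    Then x = 4 + 7·7 = 53, valid modulo lcm(7, 19) = 133: x ≡ 53 (mod 133).
  Combine with x ≡ 0 (mod 3); new modulus lcm = 399.
    Write x = 53 + 133·t and substitute into x ≡ 0 (mod 3): 133·t ≡ 0 − 53 = -53 (mod 3).
    Reduce coefficients mod 3: 1·t ≡ 1 (mod 3).
    So t ≡ 1 (mod 3).
    Then x = 53 + 133·1 = 186, valid modulo lcm(133, 3) = 399: x ≡ 186 (mod 399).
  Combine with x ≡ 0 (mod 16); new modulus lcm = 6384.
    Write x = 186 + 399·t and substitute into x ≡ 0 (mod 16): 399·t ≡ 0 − 186 = -186 (mod 16).
    Reduce coefficients mod 16: 15·t ≡ 6 (mod 16).
    The inverse of 15 mod 16 is 15 (since 15·15 = 225 = 14·16 + 1), so t ≡ 15·6 = 90 ≡ 10 (mod 16).
    Then x = 186 + 399·10 = 4176, valid modulo lcm(399, 16) = 6384: x ≡ 4176 (mod 6384).
Verify against each original: 4176 mod 7 = 4, 4176 mod 19 = 15, 4176 mod 3 = 0, 4176 mod 16 = 0.

x ≡ 4176 (mod 6384).


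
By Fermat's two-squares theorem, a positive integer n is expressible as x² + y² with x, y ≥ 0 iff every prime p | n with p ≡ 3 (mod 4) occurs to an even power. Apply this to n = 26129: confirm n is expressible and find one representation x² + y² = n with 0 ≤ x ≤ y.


Step 1: Factor n = 26129 = 17 · 29 · 53.
Step 2: Check the mod-4 condition on each prime factor: 17 ≡ 1 (mod 4), exponent 1; 29 ≡ 1 (mod 4), exponent 1; 53 ≡ 1 (mod 4), exponent 1.
All primes ≡ 3 (mod 4) appear to even exponent (or don't appear), so by the two-squares theorem n IS expressible as a sum of two squares.
Step 3: Build a representation. Here n = 17 · 29 · 53 is a product of primes ≡ 1 (mod 4). Each prime p ≡ 1 (mod 4) is itself a sum of two squares; find a² by testing p − a² for a perfect square:
  17: 17 − 1² = 16 = 4² ⇒ 17 = 1² + 4².
  29: 29 − 1² = 28, 29 − 2² = 25 = 5² ⇒ 29 = 2² + 5².
  53: 53 − 1² = 52, 53 − 2² = 49 = 7² ⇒ 53 = 2² + 7².
  Combine using the Brahmagupta–Fibonacci identity (a² + b²)(c² + d²) = (ac − bd)² + (ad + bc)² = (ac + bd)² + (ad − bc)²:
  17 · 29 = 493: from (1² + 4²)(2² + 5²), take (1·2 − 4·5, 1·5 + 4·2) = (2 − 20, 5 + 8) = (-18, 13); dropping signs (only squares matter) gives (18, 13); check 18² + 13² = 324 + 169 = 493 ✓.
  493 · 53 = 26129: from (18² + 13²)(2² + 7²), take (18·2 − 13·7, 18·7 + 13·2) = (36 − 91, 126 + 26) = (-55, 152); dropping signs (only squares matter) gives (55, 152); check 55² + 152² = 3025 + 23104 = 26129 ✓.
Step 4: Order so x ≤ y and verify: 55² + 152² = 3025 + 23104 = 26129 = n. ✓

n = 26129 = 55² + 152² (one valid representation with x ≤ y).


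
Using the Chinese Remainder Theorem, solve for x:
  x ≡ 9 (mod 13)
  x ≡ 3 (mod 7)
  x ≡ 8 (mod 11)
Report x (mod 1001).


Moduli 13, 7, 11 are pairwise coprime; by CRT there is a unique solution modulo M = 13 · 7 · 11 = 1001.
Solve pairwise, accumulating the modulus:
  Start with x ≡ 9 (mod 13).
  Combine with x ≡ 3 (mod 7): since gcd(13, 7) = 1, we get a unique residue mod 91.
    Write x = 9 + 13·t and substitute into x ≡ 3 (mod 7): 13·t ≡ 3 − 9 = -6 (mod 7).
    Reduce coefficients mod 7: 6·t ≡ 1 (mod 7).
    The inverse of 6 mod 7 is 6 (since 6·6 = 36 = 5·7 + 1), so t ≡ 6·1 = 6 ≡ 6 (mod 7).
    Then x = 9 + 13·6 = 87, valid modulo lcm(13, 7) = 91: x ≡ 87 (mod 91).
  Combine with x ≡ 8 (mod 11): since gcd(91, 11) = 1, we get a unique residue mod 1001.
    Write x = 87 + 91·t and substitute into x ≡ 8 (mod 11): 91·t ≡ 8 − 87 = -79 (mod 11).
    Reduce coefficients mod 11: 3·t ≡ 9 (mod 11).
    The inverse of 3 mod 11 is 4 (since 3·4 = 12 = 1·11 + 1), so t ≡ 4·9 = 36 ≡ 3 (mod 11).
    Then x = 87 + 91·3 = 360, valid modulo lcm(91, 11) = 1001: x ≡ 360 (mod 1001).
Verify: 360 mod 13 = 9 ✓, 360 mod 7 = 3 ✓, 360 mod 11 = 8 ✓.

x ≡ 360 (mod 1001).


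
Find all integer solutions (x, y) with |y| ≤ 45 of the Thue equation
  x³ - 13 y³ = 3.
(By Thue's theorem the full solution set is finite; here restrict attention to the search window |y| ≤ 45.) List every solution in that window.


The equation is x³ - 13y³ = 3. For fixed y, x³ = 13·y³ + 3, so a solution requires the RHS to be a perfect cube.
Strategy: iterate y from -45 to 45, compute RHS = 13·y³ + 3, and check whether it is a (positive or negative) perfect cube.
Check small values of y:
  y = 0: RHS = 3 is not a perfect cube.
  y = 1: RHS = 16 is not a perfect cube.
  y = -1: RHS = -10 is not a perfect cube.
  y = 2: RHS = 107 is not a perfect cube.
  y = -2: RHS = -101 is not a perfect cube.
  y = 3: RHS = 354 is not a perfect cube.
  y = -3: RHS = -348 is not a perfect cube.
Continuing the search up to |y| = 45 finds no solutions either.
No (x, y) in the scanned range satisfies the equation.

No integer solutions with |y| ≤ 45.


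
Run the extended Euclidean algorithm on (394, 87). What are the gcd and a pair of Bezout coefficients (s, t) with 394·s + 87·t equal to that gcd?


Euclidean algorithm on (394, 87) — divide until remainder is 0:
  394 = 4 · 87 + 46
  87 = 1 · 46 + 41
  46 = 1 · 41 + 5
  41 = 8 · 5 + 1
  5 = 5 · 1 + 0
gcd(394, 87) = 1.
Track Bezout coefficients alongside the remainders: start with r₀ = 394 = a·1 + b·0 (s = 1, t = 0) and r₁ = 87 = a·0 + b·1 (s = 0, t = 1); each new remainder r_{k+1} = r_{k-1} − q_k·r_k inherits s_{k+1} = s_{k-1} − q_k·s_k, t_{k+1} = t_{k-1} − q_k·t_k, so r_k = a·s_k + b·t_k at every step:
  q = 4: r = 46, s = 1 − 4·0 = 1, t = 0 − 4·1 = -4  (check: 394·1 + 87·(-4) = 46)
  q = 1: r = 41, s = 0 − 1·1 = -1, t = 1 − 1·(-4) = 5  (check: 394·(-1) + 87·5 = 41)
  q = 1: r = 5, s = 1 − 1·(-1) = 2, t = -4 − 1·5 = -9  (check: 394·2 + 87·(-9) = 5)
  q = 8: r = 1, s = -1 − 8·2 = -17, t = 5 − 8·(-9) = 77  (check: 394·(-17) + 87·77 = 1)
The row with r = 1 (the gcd) gives the Bezout coefficients s = -17, t = 77.
Result: 394 · (-17) + 87 · (77) = 1.

gcd(394, 87) = 1; s = -17, t = 77 (check: 394·(-17) + 87·77 = 1).


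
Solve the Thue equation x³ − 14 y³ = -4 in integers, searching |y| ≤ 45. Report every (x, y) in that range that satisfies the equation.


The equation is x³ - 14y³ = -4. For fixed y, x³ = 14·y³ − 4, so a solution requires the RHS to be a perfect cube.
Strategy: iterate y from -45 to 45, compute RHS = 14·y³ − 4, and check whether it is a (positive or negative) perfect cube.
Check small values of y:
  y = 0: RHS = -4 is not a perfect cube.
  y = 1: RHS = 10 is not a perfect cube.
  y = -1: RHS = -18 is not a perfect cube.
  y = 2: RHS = 108 is not a perfect cube.
  y = -2: RHS = -116 is not a perfect cube.
  y = 3: RHS = 374 is not a perfect cube.
  y = -3: RHS = -382 is not a perfect cube.
Continuing the search up to |y| = 45 finds no solutions either.
No (x, y) in the scanned range satisfies the equation.

No integer solutions with |y| ≤ 45.


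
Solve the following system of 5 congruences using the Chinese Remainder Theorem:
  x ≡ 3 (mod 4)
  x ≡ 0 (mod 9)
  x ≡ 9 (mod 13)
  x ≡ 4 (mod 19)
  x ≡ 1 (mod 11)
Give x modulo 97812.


Product of moduli M = 4 · 9 · 13 · 19 · 11 = 97812.
Merge one congruence at a time:
  Start: x ≡ 3 (mod 4).
  Combine with x ≡ 0 (mod 9); new modulus lcm = 36.
    Write x = 3 + 4·t and substitute into x ≡ 0 (mod 9): 4·t ≡ 0 − 3 = -3 (mod 9).
    Reduce coefficients mod 9: 4·t ≡ 6 (mod 9).
    The inverse of 4 mod 9 is 7 (since 4·7 = 28 = 3·9 + 1), so t ≡ 7·6 = 42 ≡ 6 (mod 9).
    Then x = 3 + 4·6 = 27, valid modulo lcm(4, 9) = 36: x ≡ 27 (mod 36).
  Combine with x ≡ 9 (mod 13); new modulus lcm = 468.
    Write x = 27 + 36·t and substitute into x ≡ 9 (mod 13): 36·t ≡ 9 − 27 = -18 (mod 13).
    Reduce coefficients mod 13: 10·t ≡ 8 (mod 13).
    The inverse of 10 mod 13 is 4 (since 10·4 = 40 = 3·13 + 1), so t ≡ 4·8 = 32 ≡ 6 (mod 13).
    Then x = 27 + 36·6 = 243, valid modulo lcm(36, 13) = 468: x ≡ 243 (mod 468).
  Combine with x ≡ 4 (mod 19); new modulus lcm = 8892.
    Write x = 243 + 468·t and substitute into x ≡ 4 (mod 19): 468·t ≡ 4 − 243 = -239 (mod 19).
    Reduce coefficients mod 19: 12·t ≡ 8 (mod 19).
    The inverse of 12 mod 19 is 8 (since 12·8 = 96 = 5·19 + 1), so t ≡ 8·8 = 64 ≡ 7 (mod 19).
    Then x = 243 + 468·7 = 3519, valid modulo lcm(468, 19) = 8892: x ≡ 3519 (mod 8892).
  Combine with x ≡ 1 (mod 11); new modulus lcm = 97812.
    Write x = 3519 + 8892·t and substitute into x ≡ 1 (mod 11): 8892·t ≡ 1 − 3519 = -3518 (mod 11).
    Reduce coefficients mod 11: 4·t ≡ 2 (mod 11).
    The inverse of 4 mod 11 is 3 (since 4·3 = 12 = 1·11 + 1), so t ≡ 3·2 = 6 ≡ 6 (mod 11).
    Then x = 3519 + 8892·6 = 56871, valid modulo lcm(8892, 11) = 97812: x ≡ 56871 (mod 97812).
Verify against each original: 56871 mod 4 = 3, 56871 mod 9 = 0, 56871 mod 13 = 9, 56871 mod 19 = 4, 56871 mod 11 = 1.

x ≡ 56871 (mod 97812).


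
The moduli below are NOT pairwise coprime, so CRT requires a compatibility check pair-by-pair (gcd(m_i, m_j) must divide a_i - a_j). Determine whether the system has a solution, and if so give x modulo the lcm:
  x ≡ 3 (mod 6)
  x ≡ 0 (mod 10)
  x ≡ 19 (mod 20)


Moduli 6, 10, 20 are not pairwise coprime, so CRT works modulo lcm(m_i) when all pairwise compatibility conditions hold.
Pairwise compatibility: gcd(m_i, m_j) must divide a_i - a_j for every pair.
Merge one congruence at a time:
  Start: x ≡ 3 (mod 6).
  Combine with x ≡ 0 (mod 10): gcd(6, 10) = 2, and 0 - 3 = -3 is NOT divisible by 2.
    ⇒ system is inconsistent (no integer solution).

No solution (the system is inconsistent).


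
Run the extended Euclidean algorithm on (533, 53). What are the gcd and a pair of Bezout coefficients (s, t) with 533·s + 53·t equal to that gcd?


Euclidean algorithm on (533, 53) — divide until remainder is 0:
  533 = 10 · 53 + 3
  53 = 17 · 3 + 2
  3 = 1 · 2 + 1
  2 = 2 · 1 + 0
gcd(533, 53) = 1.
Track Bezout coefficients alongside the remainders: start with r₀ = 533 = a·1 + b·0 (s = 1, t = 0) and r₁ = 53 = a·0 + b·1 (s = 0, t = 1); each new remainder r_{k+1} = r_{k-1} − q_k·r_k inherits s_{k+1} = s_{k-1} − q_k·s_k, t_{k+1} = t_{k-1} − q_k·t_k, so r_k = a·s_k + b·t_k at every step:
  q = 10: r = 3, s = 1 − 10·0 = 1, t = 0 − 10·1 = -10  (check: 533·1 + 53·(-10) = 3)
  q = 17: r = 2, s = 0 − 17·1 = -17, t = 1 − 17·(-10) = 171  (check: 533·(-17) + 53·171 = 2)
  q = 1: r = 1, s = 1 − 1·(-17) = 18, t = -10 − 1·171 = -181  (check: 533·18 + 53·(-181) = 1)
The row with r = 1 (the gcd) gives the Bezout coefficients s = 18, t = -181.
Result: 533 · (18) + 53 · (-181) = 1.

gcd(533, 53) = 1; s = 18, t = -181 (check: 533·18 + 53·(-181) = 1).


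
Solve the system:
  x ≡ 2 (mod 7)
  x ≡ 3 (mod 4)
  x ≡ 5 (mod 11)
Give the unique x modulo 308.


Moduli 7, 4, 11 are pairwise coprime; by CRT there is a unique solution modulo M = 7 · 4 · 11 = 308.
Solve pairwise, accumulating the modulus:
  Start with x ≡ 2 (mod 7).
  Combine with x ≡ 3 (mod 4): since gcd(7, 4) = 1, we get a unique residue mod 28.
    Write x = 2 + 7·t and substitute into x ≡ 3 (mod 4): 7·t ≡ 3 − 2 = 1 (mod 4).
    Reduce coefficients mod 4: 3·t ≡ 1 (mod 4).
    The inverse of 3 mod 4 is 3 (since 3·3 = 9 = 2·4 + 1), so t ≡ 3·1 = 3 ≡ 3 (mod 4).
    Then x = 2 + 7·3 = 23, valid modulo lcm(7, 4) = 28: x ≡ 23 (mod 28).
  Combine with x ≡ 5 (mod 11): since gcd(28, 11) = 1, we get a unique residue mod 308.
    Write x = 23 + 28·t and substitute into x ≡ 5 (mod 11): 28·t ≡ 5 − 23 = -18 (mod 11).
    Reduce coefficients mod 11: 6·t ≡ 4 (mod 11).
    The inverse of 6 mod 11 is 2 (since 6·2 = 12 = 1·11 + 1), so t ≡ 2·4 = 8 ≡ 8 (mod 11).
    Then x = 23 + 28·8 = 247, valid modulo lcm(28, 11) = 308: x ≡ 247 (mod 308).
Verify: 247 mod 7 = 2 ✓, 247 mod 4 = 3 ✓, 247 mod 11 = 5 ✓.

x ≡ 247 (mod 308).


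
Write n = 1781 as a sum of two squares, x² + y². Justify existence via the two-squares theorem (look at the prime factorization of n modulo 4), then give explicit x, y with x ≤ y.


Step 1: Factor n = 1781 = 13 · 137.
Step 2: Check the mod-4 condition on each prime factor: 13 ≡ 1 (mod 4), exponent 1; 137 ≡ 1 (mod 4), exponent 1.
All primes ≡ 3 (mod 4) appear to even exponent (or don't appear), so by the two-squares theorem n IS expressible as a sum of two squares.
Step 3: Build a representation. Here n = 13 · 137 is a product of primes ≡ 1 (mod 4). Each prime p ≡ 1 (mod 4) is itself a sum of two squares; find a² by testing p − a² for a perfect square:
  13: 13 − 1² = 12, 13 − 2² = 9 = 3² ⇒ 13 = 2² + 3².
  137: 137 − 1² = 136, 137 − 2² = 133, 137 − 3² = 128, 137 − 4² = 121 = 11² ⇒ 137 = 4² + 11².
  Combine using the Brahmagupta–Fibonacci identity (a² + b²)(c² + d²) = (ac − bd)² + (ad + bc)² = (ac + bd)² + (ad − bc)²:
  13 · 137 = 1781: from (2² + 3²)(4² + 11²), take (2·4 − 3·11, 2·11 + 3·4) = (8 − 33, 22 + 12) = (-25, 34); dropping signs (only squares matter) gives (25, 34); check 25² + 34² = 625 + 1156 = 1781 ✓.
Step 4: Order so x ≤ y and verify: 25² + 34² = 625 + 1156 = 1781 = n. ✓

n = 1781 = 25² + 34² (one valid representation with x ≤ y).


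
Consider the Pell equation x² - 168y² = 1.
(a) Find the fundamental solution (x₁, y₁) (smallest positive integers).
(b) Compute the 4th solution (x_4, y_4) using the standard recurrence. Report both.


Step 1: Find the fundamental solution (x₁, y₁) of x² - 168y² = 1.
  Expand √168 as a continued fraction. a₀ = ⌊√168⌋ = 12; iterate m_{k+1} = d_k·a_k − m_k, d_{k+1} = (168 − m_{k+1}²)/d_k, a_{k+1} = ⌊(a₀ + m_{k+1})/d_{k+1}⌋ (starting m₀ = 0, d₀ = 1), with convergents p_k = a_k·p_{k-1} + p_{k-2}, q_k = a_k·q_{k-1} + q_{k-2} (p₋₁ = 1, q₋₁ = 0):
  k = 0: a₀ = 12; p₀/q₀ = 12/1; p₀² − 168·q₀² = 144 − 168 = -24.
  k = 1: m = 12, d = 24, a = ⌊(12 + 12)/24⌋ = 1; p/q = (1·12 + 1)/(1·1 + 0) = 13/1; p² − 168·q² = 169 − 168 = 1.
  The first convergent with p² − 168·q² = 1 gives the fundamental solution (x₁, y₁) = (13, 1).
Step 2: Apply the recurrence (x_{n+1}, y_{n+1}) = (x₁x_n + 168y₁y_n, x₁y_n + y₁x_n) repeatedly.
  From (x_1, y_1) = (13, 1): x_2 = 13·13 + 168·1·1 = 337; y_2 = 13·1 + 1·13 = 26.
  From (x_2, y_2) = (337, 26): x_3 = 13·337 + 168·1·26 = 8749; y_3 = 13·26 + 1·337 = 675.
  From (x_3, y_3) = (8749, 675): x_4 = 13·8749 + 168·1·675 = 227137; y_4 = 13·675 + 1·8749 = 17524.
Step 3: Verify x_4² - 168·y_4² = 51591216769 - 51591216768 = 1 (should be 1). ✓

(x_1, y_1) = (13, 1); (x_4, y_4) = (227137, 17524).


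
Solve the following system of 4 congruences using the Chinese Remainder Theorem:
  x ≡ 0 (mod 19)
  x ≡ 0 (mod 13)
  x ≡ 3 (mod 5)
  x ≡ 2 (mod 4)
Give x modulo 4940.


Product of moduli M = 19 · 13 · 5 · 4 = 4940.
Merge one congruence at a time:
  Start: x ≡ 0 (mod 19).
  Combine with x ≡ 0 (mod 13); new modulus lcm = 247.
    Write x = 0 + 19·t and substitute into x ≡ 0 (mod 13): 19·t ≡ 0 − 0 = 0 (mod 13).
    Reduce coefficients mod 13: 6·t ≡ 0 (mod 13).
    The inverse of 6 mod 13 is 11 (since 6·11 = 66 = 5·13 + 1), so t ≡ 11·0 = 0 ≡ 0 (mod 13).
    Then x = 0 + 19·0 = 0, valid modulo lcm(19, 13) = 247: x ≡ 0 (mod 247).
  Combine with x ≡ 3 (mod 5); new modulus lcm = 1235.
    Write x = 0 + 247·t and substitute into x ≡ 3 (mod 5): 247·t ≡ 3 − 0 = 3 (mod 5).
    Reduce coefficients mod 5: 2·t ≡ 3 (mod 5).
    The inverse of 2 mod 5 is 3 (since 2·3 = 6 = 1·5 + 1), so t ≡ 3·3 = 9 ≡ 4 (mod 5).
    Then x = 0 + 247·4 = 988, valid modulo lcm(247, 5) = 1235: x ≡ 988 (mod 1235).
  Combine with x ≡ 2 (mod 4); new modulus lcm = 4940.
    Write x = 988 + 1235·t and substitute into x ≡ 2 (mod 4): 1235·t ≡ 2 − 988 = -986 (mod 4).
    Reduce coefficients mod 4: 3·t ≡ 2 (mod 4).
    The inverse of 3 mod 4 is 3 (since 3·3 = 9 = 2·4 + 1), so t ≡ 3·2 = 6 ≡ 2 (mod 4).
    Then x = 988 + 1235·2 = 3458, valid modulo lcm(1235, 4) = 4940: x ≡ 3458 (mod 4940).
Verify against each original: 3458 mod 19 = 0, 3458 mod 13 = 0, 3458 mod 5 = 3, 3458 mod 4 = 2.

x ≡ 3458 (mod 4940).


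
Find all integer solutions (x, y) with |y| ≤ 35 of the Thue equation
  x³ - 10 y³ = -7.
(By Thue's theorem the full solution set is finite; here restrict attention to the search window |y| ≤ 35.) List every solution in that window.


The equation is x³ - 10y³ = -7. For fixed y, x³ = 10·y³ − 7, so a solution requires the RHS to be a perfect cube.
Strategy: iterate y from -35 to 35, compute RHS = 10·y³ − 7, and check whether it is a (positive or negative) perfect cube.
Check small values of y:
  y = 0: RHS = -7 is not a perfect cube.
  y = 1: RHS = 3 is not a perfect cube.
  y = -1: RHS = -17 is not a perfect cube.
  y = 2: RHS = 73 is not a perfect cube.
  y = -2: RHS = -87 is not a perfect cube.
  y = 3: RHS = 263 is not a perfect cube.
  y = -3: RHS = -277 is not a perfect cube.
Continuing the search up to |y| = 35 finds no solutions either.
No (x, y) in the scanned range satisfies the equation.

No integer solutions with |y| ≤ 35.


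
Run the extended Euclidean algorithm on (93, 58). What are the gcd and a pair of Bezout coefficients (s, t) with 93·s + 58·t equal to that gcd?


Euclidean algorithm on (93, 58) — divide until remainder is 0:
  93 = 1 · 58 + 35
  58 = 1 · 35 + 23
  35 = 1 · 23 + 12
  23 = 1 · 12 + 11
  12 = 1 · 11 + 1
  11 = 11 · 1 + 0
gcd(93, 58) = 1.
Track Bezout coefficients alongside the remainders: start with r₀ = 93 = a·1 + b·0 (s = 1, t = 0) and r₁ = 58 = a·0 + b·1 (s = 0, t = 1); each new remainder r_{k+1} = r_{k-1} − q_k·r_k inherits s_{k+1} = s_{k-1} − q_k·s_k, t_{k+1} = t_{k-1} − q_k·t_k, so r_k = a·s_k + b·t_k at every step:
  q = 1: r = 35, s = 1 − 1·0 = 1, t = 0 − 1·1 = -1  (check: 93·1 + 58·(-1) = 35)
  q = 1: r = 23, s = 0 − 1·1 = -1, t = 1 − 1·(-1) = 2  (check: 93·(-1) + 58·2 = 23)
  q = 1: r = 12, s = 1 − 1·(-1) = 2, t = -1 − 1·2 = -3  (check: 93·2 + 58·(-3) = 12)
  q = 1: r = 11, s = -1 − 1·2 = -3, t = 2 − 1·(-3) = 5  (check: 93·(-3) + 58·5 = 11)
  q = 1: r = 1, s = 2 − 1·(-3) = 5, t = -3 − 1·5 = -8  (check: 93·5 + 58·(-8) = 1)
The row with r = 1 (the gcd) gives the Bezout coefficients s = 5, t = -8.
Result: 93 · (5) + 58 · (-8) = 1.

gcd(93, 58) = 1; s = 5, t = -8 (check: 93·5 + 58·(-8) = 1).


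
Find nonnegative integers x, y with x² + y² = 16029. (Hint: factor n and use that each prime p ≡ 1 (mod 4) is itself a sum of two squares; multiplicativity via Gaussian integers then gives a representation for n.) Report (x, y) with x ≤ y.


Step 1: Factor n = 16029 = 3^2 · 13 · 137.
Step 2: Check the mod-4 condition on each prime factor: 3 ≡ 3 (mod 4), exponent 2 (must be even); 13 ≡ 1 (mod 4), exponent 1; 137 ≡ 1 (mod 4), exponent 1.
All primes ≡ 3 (mod 4) appear to even exponent (or don't appear), so by the two-squares theorem n IS expressible as a sum of two squares.
Step 3: Build a representation. Group n = k² · m with k = 3 and m = 13 · 137 = 1781 (a product of primes ≡ 1 (mod 4)); a representation of m scales to one of n via (k·x)² + (k·y)² = k²(x² + y²). Each prime p ≡ 1 (mod 4) is itself a sum of two squares; find a² by testing p − a² for a perfect square:
  13: 13 − 1² = 12, 13 − 2² = 9 = 3² ⇒ 13 = 2² + 3².
  137: 137 − 1² = 136, 137 − 2² = 133, 137 − 3² = 128, 137 − 4² = 121 = 11² ⇒ 137 = 4² + 11².
  Combine using the Brahmagupta–Fibonacci identity (a² + b²)(c² + d²) = (ac − bd)² + (ad + bc)² = (ac + bd)² + (ad − bc)²:
  13 · 137 = 1781: from (2² + 3²)(4² + 11²), take (2·4 − 3·11, 2·11 + 3·4) = (8 − 33, 22 + 12) = (-25, 34); dropping signs (only squares matter) gives (25, 34); check 25² + 34² = 625 + 1156 = 1781 ✓.
  Scale by k = 3: (3·25, 3·34) = (75, 102).
Step 4: Order so x ≤ y and verify: 75² + 102² = 5625 + 10404 = 16029 = n. ✓

n = 16029 = 75² + 102² (one valid representation with x ≤ y).


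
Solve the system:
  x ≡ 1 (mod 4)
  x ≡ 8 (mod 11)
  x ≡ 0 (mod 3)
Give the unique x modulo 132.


Moduli 4, 11, 3 are pairwise coprime; by CRT there is a unique solution modulo M = 4 · 11 · 3 = 132.
Solve pairwise, accumulating the modulus:
  Start with x ≡ 1 (mod 4).
  Combine with x ≡ 8 (mod 11): since gcd(4, 11) = 1, we get a unique residue mod 44.
    Write x = 1 + 4·t and substitute into x ≡ 8 (mod 11): 4·t ≡ 8 − 1 = 7 (mod 11).
    The inverse of 4 mod 11 is 3 (since 4·3 = 12 = 1·11 + 1), so t ≡ 3·7 = 21 ≡ 10 (mod 11).
    Then x = 1 + 4·10 = 41, valid modulo lcm(4, 11) = 44: x ≡ 41 (mod 44).
  Combine with x ≡ 0 (mod 3): since gcd(44, 3) = 1, we get a unique residue mod 132.
    Write x = 41 + 44·t and substitute into x ≡ 0 (mod 3): 44·t ≡ 0 − 41 = -41 (mod 3).
    Reduce coefficients mod 3: 2·t ≡ 1 (mod 3).
    The inverse of 2 mod 3 is 2 (since 2·2 = 4 = 1·3 + 1), so t ≡ 2·1 = 2 ≡ 2 (mod 3).
    Then x = 41 + 44·2 = 129, valid modulo lcm(44, 3) = 132: x ≡ 129 (mod 132).
Verify: 129 mod 4 = 1 ✓, 129 mod 11 = 8 ✓, 129 mod 3 = 0 ✓.

x ≡ 129 (mod 132).


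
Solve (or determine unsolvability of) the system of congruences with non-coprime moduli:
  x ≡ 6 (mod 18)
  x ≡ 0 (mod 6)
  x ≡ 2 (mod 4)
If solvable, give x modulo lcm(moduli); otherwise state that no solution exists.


Moduli 18, 6, 4 are not pairwise coprime, so CRT works modulo lcm(m_i) when all pairwise compatibility conditions hold.
Pairwise compatibility: gcd(m_i, m_j) must divide a_i - a_j for every pair.
Merge one congruence at a time:
  Start: x ≡ 6 (mod 18).
  Combine with x ≡ 0 (mod 6): gcd(18, 6) = 6; 0 - 6 = -6, which IS divisible by 6, so compatible.
    Write x = 6 + 18·t and substitute into x ≡ 0 (mod 6): 18·t ≡ 0 − 6 = -6 (mod 6).
    Divide the congruence (and modulus) by g = 6: 3·t ≡ -1 (mod 1).
    Modulo 1 every t works; take t = 0.
    Then x = 6 + 18·0 = 6, valid modulo lcm(18, 6) = 18: x ≡ 6 (mod 18).
  Combine with x ≡ 2 (mod 4): gcd(18, 4) = 2; 2 - 6 = -4, which IS divisible by 2, so compatible.
    Write x = 6 + 18·t and substitute into x ≡ 2 (mod 4): 18·t ≡ 2 − 6 = -4 (mod 4).
    Divide the congruence (and modulus) by g = 2: 9·t ≡ -2 (mod 2).
    Reduce coefficients mod 2: 1·t ≡ 0 (mod 2).
    So t ≡ 0 (mod 2).
    Then x = 6 + 18·0 = 6, valid modulo lcm(18, 4) = 36: x ≡ 6 (mod 36).
Verify: 6 mod 18 = 6, 6 mod 6 = 0, 6 mod 4 = 2.

x ≡ 6 (mod 36).


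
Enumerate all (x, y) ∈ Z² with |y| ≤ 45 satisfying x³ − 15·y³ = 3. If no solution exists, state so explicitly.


The equation is x³ - 15y³ = 3. For fixed y, x³ = 15·y³ + 3, so a solution requires the RHS to be a perfect cube.
Strategy: iterate y from -45 to 45, compute RHS = 15·y³ + 3, and check whether it is a (positive or negative) perfect cube.
Check small values of y:
  y = 0: RHS = 3 is not a perfect cube.
  y = 1: RHS = 18 is not a perfect cube.
  y = -1: RHS = -12 is not a perfect cube.
  y = 2: RHS = 123 is not a perfect cube.
  y = -2: RHS = -117 is not a perfect cube.
  y = 3: RHS = 408 is not a perfect cube.
  y = -3: RHS = -402 is not a perfect cube.
Continuing the search up to |y| = 45 finds no solutions either.
No (x, y) in the scanned range satisfies the equation.

No integer solutions with |y| ≤ 45.


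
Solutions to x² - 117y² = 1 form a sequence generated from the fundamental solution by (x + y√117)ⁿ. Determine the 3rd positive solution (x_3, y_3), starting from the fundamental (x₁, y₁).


Step 1: Find the fundamental solution (x₁, y₁) of x² - 117y² = 1.
  Expand √117 as a continued fraction. a₀ = ⌊√117⌋ = 10; iterate m_{k+1} = d_k·a_k − m_k, d_{k+1} = (117 − m_{k+1}²)/d_k, a_{k+1} = ⌊(a₀ + m_{k+1})/d_{k+1}⌋ (starting m₀ = 0, d₀ = 1), with convergents p_k = a_k·p_{k-1} + p_{k-2}, q_k = a_k·q_{k-1} + q_{k-2} (p₋₁ = 1, q₋₁ = 0):
  k = 0: a₀ = 10; p₀/q₀ = 10/1; p₀² − 117·q₀² = 100 − 117 = -17.
  k = 1: m = 10, d = 17, a = ⌊(10 + 10)/17⌋ = 1; p/q = (1·10 + 1)/(1·1 + 0) = 11/1; p² − 117·q² = 121 − 117 = 4.
  k = 2: m = 7, d = 4, a = ⌊(10 + 7)/4⌋ = 4; p/q = (4·11 + 10)/(4·1 + 1) = 54/5; p² − 117·q² = 2916 − 2925 = -9.
  k = 3: m = 9, d = 9, a = ⌊(10 + 9)/9⌋ = 2; p/q = (2·54 + 11)/(2·5 + 1) = 119/11; p² − 117·q² = 14161 − 14157 = 4.
  k = 4: m = 9, d = 4, a = ⌊(10 + 9)/4⌋ = 4; p/q = (4·119 + 54)/(4·11 + 5) = 530/49; p² − 117·q² = 280900 − 280917 = -17.
  k = 5: m = 7, d = 17, a = ⌊(10 + 7)/17⌋ = 1; p/q = (1·530 + 119)/(1·49 + 11) = 649/60; p² − 117·q² = 421201 − 421200 = 1.
  The first convergent with p² − 117·q² = 1 gives the fundamental solution (x₁, y₁) = (649, 60).
Step 2: Apply the recurrence (x_{n+1}, y_{n+1}) = (x₁x_n + 117y₁y_n, x₁y_n + y₁x_n) repeatedly.
  From (x_1, y_1) = (649, 60): x_2 = 649·649 + 117·60·60 = 842401; y_2 = 649·60 + 60·649 = 77880.
  From (x_2, y_2) = (842401, 77880): x_3 = 649·842401 + 117·60·77880 = 1093435849; y_3 = 649·77880 + 60·842401 = 101088180.
Step 3: Verify x_3² - 117·y_3² = 1195601955878350801 - 1195601955878350800 = 1 (should be 1). ✓

(x_1, y_1) = (649, 60); (x_3, y_3) = (1093435849, 101088180).


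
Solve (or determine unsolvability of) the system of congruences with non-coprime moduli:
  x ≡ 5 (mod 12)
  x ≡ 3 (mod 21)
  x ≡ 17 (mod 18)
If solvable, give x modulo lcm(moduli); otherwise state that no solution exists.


Moduli 12, 21, 18 are not pairwise coprime, so CRT works modulo lcm(m_i) when all pairwise compatibility conditions hold.
Pairwise compatibility: gcd(m_i, m_j) must divide a_i - a_j for every pair.
Merge one congruence at a time:
  Start: x ≡ 5 (mod 12).
  Combine with x ≡ 3 (mod 21): gcd(12, 21) = 3, and 3 - 5 = -2 is NOT divisible by 3.
    ⇒ system is inconsistent (no integer solution).

No solution (the system is inconsistent).


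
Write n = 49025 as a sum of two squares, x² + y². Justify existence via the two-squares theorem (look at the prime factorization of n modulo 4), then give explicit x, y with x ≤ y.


Step 1: Factor n = 49025 = 5^2 · 37 · 53.
Step 2: Check the mod-4 condition on each prime factor: 5 ≡ 1 (mod 4), exponent 2; 37 ≡ 1 (mod 4), exponent 1; 53 ≡ 1 (mod 4), exponent 1.
All primes ≡ 3 (mod 4) appear to even exponent (or don't appear), so by the two-squares theorem n IS expressible as a sum of two squares.
Step 3: Build a representation. Group n = k² · m with k = 5 and m = 37 · 53 = 1961 (a product of primes ≡ 1 (mod 4)); a representation of m scales to one of n via (k·x)² + (k·y)² = k²(x² + y²). Each prime p ≡ 1 (mod 4) is itself a sum of two squares; find a² by testing p − a² for a perfect square:
  37: 37 − 1² = 36 = 6² ⇒ 37 = 1² + 6².
  53: 53 − 1² = 52, 53 − 2² = 49 = 7² ⇒ 53 = 2² + 7².
  Combine using the Brahmagupta–Fibonacci identity (a² + b²)(c² + d²) = (ac − bd)² + (ad + bc)² = (ac + bd)² + (ad − bc)²:
  37 · 53 = 1961: from (1² + 6²)(2² + 7²), take (1·2 − 6·7, 1·7 + 6·2) = (2 − 42, 7 + 12) = (-40, 19); dropping signs (only squares matter) gives (40, 19); check 40² + 19² = 1600 + 361 = 1961 ✓.
  Scale by k = 5: (5·40, 5·19) = (200, 95).
Step 4: Order so x ≤ y and verify: 95² + 200² = 9025 + 40000 = 49025 = n. ✓

n = 49025 = 95² + 200² (one valid representation with x ≤ y).


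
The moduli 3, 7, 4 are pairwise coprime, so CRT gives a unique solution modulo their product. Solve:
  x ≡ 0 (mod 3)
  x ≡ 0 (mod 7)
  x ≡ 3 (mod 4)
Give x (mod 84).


Moduli 3, 7, 4 are pairwise coprime; by CRT there is a unique solution modulo M = 3 · 7 · 4 = 84.
Solve pairwise, accumulating the modulus:
  Start with x ≡ 0 (mod 3).
  Combine with x ≡ 0 (mod 7): since gcd(3, 7) = 1, we get a unique residue mod 21.
    Write x = 0 + 3·t and substitute into x ≡ 0 (mod 7): 3·t ≡ 0 − 0 = 0 (mod 7).
    The inverse of 3 mod 7 is 5 (since 3·5 = 15 = 2·7 + 1), so t ≡ 5·0 = 0 ≡ 0 (mod 7).
    Then x = 0 + 3·0 = 0, valid modulo lcm(3, 7) = 21: x ≡ 0 (mod 21).
  Combine with x ≡ 3 (mod 4): since gcd(21, 4) = 1, we get a unique residue mod 84.
    Write x = 0 + 21·t and substitute into x ≡ 3 (mod 4): 21·t ≡ 3 − 0 = 3 (mod 4).
    Reduce coefficients mod 4: 1·t ≡ 3 (mod 4).
    So t ≡ 3 (mod 4).
    Then x = 0 + 21·3 = 63, valid modulo lcm(21, 4) = 84: x ≡ 63 (mod 84).
Verify: 63 mod 3 = 0 ✓, 63 mod 7 = 0 ✓, 63 mod 4 = 3 ✓.

x ≡ 63 (mod 84).


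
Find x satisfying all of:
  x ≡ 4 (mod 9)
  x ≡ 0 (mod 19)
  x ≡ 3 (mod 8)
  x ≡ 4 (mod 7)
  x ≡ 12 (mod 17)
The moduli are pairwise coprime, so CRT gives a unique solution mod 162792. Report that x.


Product of moduli M = 9 · 19 · 8 · 7 · 17 = 162792.
Merge one congruence at a time:
  Start: x ≡ 4 (mod 9).
  Combine with x ≡ 0 (mod 19); new modulus lcm = 171.
    Write x = 4 + 9·t and substitute into x ≡ 0 (mod 19): 9·t ≡ 0 − 4 = -4 (mod 19).
    Reduce coefficients mod 19: 9·t ≡ 15 (mod 19).
    The inverse of 9 mod 19 is 17 (since 9·17 = 153 = 8·19 + 1), so t ≡ 17·15 = 255 ≡ 8 (mod 19).
    Then x = 4 + 9·8 = 76, valid modulo lcm(9, 19) = 171: x ≡ 76 (mod 171).
  Combine with x ≡ 3 (mod 8); new modulus lcm = 1368.
    Write x = 76 + 171·t and substitute into x ≡ 3 (mod 8): 171·t ≡ 3 − 76 = -73 (mod 8).
    Reduce coefficients mod 8: 3·t ≡ 7 (mod 8).
    The inverse of 3 mod 8 is 3 (since 3·3 = 9 = 1·8 + 1), so t ≡ 3·7 = 21 ≡ 5 (mod 8).
    Then x = 76 + 171·5 = 931, valid modulo lcm(171, 8) = 1368: x ≡ 931 (mod 1368).
  Combine with x ≡ 4 (mod 7); new modulus lcm = 9576.
    Write x = 931 + 1368·t and substitute into x ≡ 4 (mod 7): 1368·t ≡ 4 − 931 = -927 (mod 7).
    Reduce coefficients mod 7: 3·t ≡ 4 (mod 7).
    The inverse of 3 mod 7 is 5 (since 3·5 = 15 = 2·7 + 1), so t ≡ 5·4 = 20 ≡ 6 (mod 7).
    Then x = 931 + 1368·6 = 9139, valid modulo lcm(1368, 7) = 9576: x ≡ 9139 (mod 9576).
  Combine with x ≡ 12 (mod 17); new modulus lcm = 162792.
    Write x = 9139 + 9576·t and substitute into x ≡ 12 (mod 17): 9576·t ≡ 12 − 9139 = -9127 (mod 17).
    Reduce coefficients mod 17: 5·t ≡ 2 (mod 17).
    The inverse of 5 mod 17 is 7 (since 5·7 = 35 = 2·17 + 1), so t ≡ 7·2 = 14 ≡ 14 (mod 17).
    Then x = 9139 + 9576·14 = 143203, valid modulo lcm(9576, 17) = 162792: x ≡ 143203 (mod 162792).
Verify against each original: 143203 mod 9 = 4, 143203 mod 19 = 0, 143203 mod 8 = 3, 143203 mod 7 = 4, 143203 mod 17 = 12.

x ≡ 143203 (mod 162792).


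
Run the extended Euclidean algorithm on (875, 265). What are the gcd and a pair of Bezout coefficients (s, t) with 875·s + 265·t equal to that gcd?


Euclidean algorithm on (875, 265) — divide until remainder is 0:
  875 = 3 · 265 + 80
  265 = 3 · 80 + 25
  80 = 3 · 25 + 5
  25 = 5 · 5 + 0
gcd(875, 265) = 5.
Track Bezout coefficients alongside the remainders: start with r₀ = 875 = a·1 + b·0 (s = 1, t = 0) and r₁ = 265 = a·0 + b·1 (s = 0, t = 1); each new remainder r_{k+1} = r_{k-1} − q_k·r_k inherits s_{k+1} = s_{k-1} − q_k·s_k, t_{k+1} = t_{k-1} − q_k·t_k, so r_k = a·s_k + b·t_k at every step:
  q = 3: r = 80, s = 1 − 3·0 = 1, t = 0 − 3·1 = -3  (check: 875·1 + 265·(-3) = 80)
  q = 3: r = 25, s = 0 − 3·1 = -3, t = 1 − 3·(-3) = 10  (check: 875·(-3) + 265·10 = 25)
  q = 3: r = 5, s = 1 − 3·(-3) = 10, t = -3 − 3·10 = -33  (check: 875·10 + 265·(-33) = 5)
The row with r = 5 (the gcd) gives the Bezout coefficients s = 10, t = -33.
Result: 875 · (10) + 265 · (-33) = 5.

gcd(875, 265) = 5; s = 10, t = -33 (check: 875·10 + 265·(-33) = 5).


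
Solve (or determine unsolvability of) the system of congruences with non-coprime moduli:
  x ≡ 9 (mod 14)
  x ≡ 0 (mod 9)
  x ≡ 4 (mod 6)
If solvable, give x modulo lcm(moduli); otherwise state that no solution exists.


Moduli 14, 9, 6 are not pairwise coprime, so CRT works modulo lcm(m_i) when all pairwise compatibility conditions hold.
Pairwise compatibility: gcd(m_i, m_j) must divide a_i - a_j for every pair.
Merge one congruence at a time:
  Start: x ≡ 9 (mod 14).
  Combine with x ≡ 0 (mod 9): gcd(14, 9) = 1; 0 - 9 = -9, which IS divisible by 1, so compatible.
    Write x = 9 + 14·t and substitute into x ≡ 0 (mod 9): 14·t ≡ 0 − 9 = -9 (mod 9).
    Reduce coefficients mod 9: 5·t ≡ 0 (mod 9).
    The inverse of 5 mod 9 is 2 (since 5·2 = 10 = 1·9 + 1), so t ≡ 2·0 = 0 ≡ 0 (mod 9).
    Then x = 9 + 14·0 = 9, valid modulo lcm(14, 9) = 126: x ≡ 9 (mod 126).
  Combine with x ≡ 4 (mod 6): gcd(126, 6) = 6, and 4 - 9 = -5 is NOT divisible by 6.
    ⇒ system is inconsistent (no integer solution).

No solution (the system is inconsistent).


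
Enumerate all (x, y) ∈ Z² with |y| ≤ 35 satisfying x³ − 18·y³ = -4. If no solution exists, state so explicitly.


The equation is x³ - 18y³ = -4. For fixed y, x³ = 18·y³ − 4, so a solution requires the RHS to be a perfect cube.
Strategy: iterate y from -35 to 35, compute RHS = 18·y³ − 4, and check whether it is a (positive or negative) perfect cube.
Check small values of y:
  y = 0: RHS = -4 is not a perfect cube.
  y = 1: RHS = 14 is not a perfect cube.
  y = -1: RHS = -22 is not a perfect cube.
  y = 2: RHS = 140 is not a perfect cube.
  y = -2: RHS = -148 is not a perfect cube.
  y = 3: RHS = 482 is not a perfect cube.
  y = -3: RHS = -490 is not a perfect cube.
Continuing the search up to |y| = 35 finds no solutions either.
No (x, y) in the scanned range satisfies the equation.

No integer solutions with |y| ≤ 35.


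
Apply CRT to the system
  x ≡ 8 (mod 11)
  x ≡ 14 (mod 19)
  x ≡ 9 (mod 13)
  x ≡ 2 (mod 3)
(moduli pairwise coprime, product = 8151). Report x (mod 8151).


Product of moduli M = 11 · 19 · 13 · 3 = 8151.
Merge one congruence at a time:
  Start: x ≡ 8 (mod 11).
  Combine with x ≡ 14 (mod 19); new modulus lcm = 209.
    Write x = 8 + 11·t and substitute into x ≡ 14 (mod 19): 11·t ≡ 14 − 8 = 6 (mod 19).
    The inverse of 11 mod 19 is 7 (since 11·7 = 77 = 4·19 + 1), so t ≡ 7·6 = 42 ≡ 4 (mod 19).
    Then x = 8 + 11·4 = 52, valid modulo lcm(11, 19) = 209: x ≡ 52 (mod 209).
  Combine with x ≡ 9 (mod 13); new modulus lcm = 2717.
    Write x = 52 + 209·t and substitute into x ≡ 9 (mod 13): 209·t ≡ 9 − 52 = -43 (mod 13).
    Reduce coefficients mod 13: 1·t ≡ 9 (mod 13).
    So t ≡ 9 (mod 13).
    Then x = 52 + 209·9 = 1933, valid modulo lcm(209, 13) = 2717: x ≡ 1933 (mod 2717).
  Combine with x ≡ 2 (mod 3); new modulus lcm = 8151.
    Write x = 1933 + 2717·t and substitute into x ≡ 2 (mod 3): 2717·t ≡ 2 − 1933 = -1931 (mod 3).
    Reduce coefficients mod 3: 2·t ≡ 1 (mod 3).
    The inverse of 2 mod 3 is 2 (since 2·2 = 4 = 1·3 + 1), so t ≡ 2·1 = 2 ≡ 2 (mod 3).
    Then x = 1933 + 2717·2 = 7367, valid modulo lcm(2717, 3) = 8151: x ≡ 7367 (mod 8151).
Verify against each original: 7367 mod 11 = 8, 7367 mod 19 = 14, 7367 mod 13 = 9, 7367 mod 3 = 2.

x ≡ 7367 (mod 8151).


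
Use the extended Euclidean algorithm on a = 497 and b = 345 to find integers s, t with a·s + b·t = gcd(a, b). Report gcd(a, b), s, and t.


Euclidean algorithm on (497, 345) — divide until remainder is 0:
  497 = 1 · 345 + 152
  345 = 2 · 152 + 41
  152 = 3 · 41 + 29
  41 = 1 · 29 + 12
  29 = 2 · 12 + 5
  12 = 2 · 5 + 2
  5 = 2 · 2 + 1
  2 = 2 · 1 + 0
gcd(497, 345) = 1.
Track Bezout coefficients alongside the remainders: start with r₀ = 497 = a·1 + b·0 (s = 1, t = 0) and r₁ = 345 = a·0 + b·1 (s = 0, t = 1); each new remainder r_{k+1} = r_{k-1} − q_k·r_k inherits s_{k+1} = s_{k-1} − q_k·s_k, t_{k+1} = t_{k-1} − q_k·t_k, so r_k = a·s_k + b·t_k at every step:
  q = 1: r = 152, s = 1 − 1·0 = 1, t = 0 − 1·1 = -1  (check: 497·1 + 345·(-1) = 152)
  q = 2: r = 41, s = 0 − 2·1 = -2, t = 1 − 2·(-1) = 3  (check: 497·(-2) + 345·3 = 41)
  q = 3: r = 29, s = 1 − 3·(-2) = 7, t = -1 − 3·3 = -10  (check: 497·7 + 345·(-10) = 29)
  q = 1: r = 12, s = -2 − 1·7 = -9, t = 3 − 1·(-10) = 13  (check: 497·(-9) + 345·13 = 12)
  q = 2: r = 5, s = 7 − 2·(-9) = 25, t = -10 − 2·13 = -36  (check: 497·25 + 345·(-36) = 5)
  q = 2: r = 2, s = -9 − 2·25 = -59, t = 13 − 2·(-36) = 85  (check: 497·(-59) + 345·85 = 2)
  q = 2: r = 1, s = 25 − 2·(-59) = 143, t = -36 − 2·85 = -206  (check: 497·143 + 345·(-206) = 1)
The row with r = 1 (the gcd) gives the Bezout coefficients s = 143, t = -206.
Result: 497 · (143) + 345 · (-206) = 1.

gcd(497, 345) = 1; s = 143, t = -206 (check: 497·143 + 345·(-206) = 1).
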